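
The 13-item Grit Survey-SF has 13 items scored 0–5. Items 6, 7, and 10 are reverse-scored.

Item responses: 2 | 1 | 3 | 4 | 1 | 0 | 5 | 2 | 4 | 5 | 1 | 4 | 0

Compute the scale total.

Raw sum = 32. Reverse-scored items: 6, 7, 10; their raw sum = 10.
Each reversal replaces raw with 5 − raw, changing the total by 5 − 2·raw per item.
Total = 32 + 3·5 − 2·10 = 32 + 15 − 20 = 27

27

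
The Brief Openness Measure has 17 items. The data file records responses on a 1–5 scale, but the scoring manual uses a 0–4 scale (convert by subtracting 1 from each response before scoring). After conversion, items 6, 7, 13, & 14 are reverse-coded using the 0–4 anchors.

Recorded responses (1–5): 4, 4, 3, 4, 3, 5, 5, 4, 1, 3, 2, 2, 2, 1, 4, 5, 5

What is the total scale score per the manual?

Convert to 0–4: 3, 3, 2, 3, 2, 4, 4, 3, 0, 2, 1, 1, 1, 0, 3, 4, 4
Reverse-coded (reverse-coded value = 4 − response):
  item 6: 4 − 4 = 0
  item 7: 4 − 4 = 0
  item 13: 4 − 1 = 3
  item 14: 4 − 0 = 4
Scored: 3, 3, 2, 3, 2, 0, 0, 3, 0, 2, 1, 1, 3, 4, 3, 4, 4
Total = 38

38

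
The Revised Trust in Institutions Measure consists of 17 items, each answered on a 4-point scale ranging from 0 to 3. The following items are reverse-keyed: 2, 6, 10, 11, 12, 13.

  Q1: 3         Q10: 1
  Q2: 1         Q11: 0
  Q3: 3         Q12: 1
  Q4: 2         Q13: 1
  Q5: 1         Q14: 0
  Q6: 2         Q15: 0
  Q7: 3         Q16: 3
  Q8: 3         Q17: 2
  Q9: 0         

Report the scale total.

32

Raw sum = 26. Reverse-keyed items: 2, 6, 10, 11, 12, 13; their raw sum = 6.
Each reversal replaces raw with 3 − raw, changing the total by 3 − 2·raw per item.
Total = 26 + 6·3 − 2·6 = 26 + 18 − 12 = 32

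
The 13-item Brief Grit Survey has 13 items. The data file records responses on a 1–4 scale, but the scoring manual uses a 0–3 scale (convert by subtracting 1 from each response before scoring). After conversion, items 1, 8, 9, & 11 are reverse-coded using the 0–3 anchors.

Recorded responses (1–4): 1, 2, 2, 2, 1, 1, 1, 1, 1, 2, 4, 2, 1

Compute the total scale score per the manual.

Convert to 0–3: 0, 1, 1, 1, 0, 0, 0, 0, 0, 1, 3, 1, 0
Reverse-coded (reversed = (0+3) − raw = 3 − raw):
  item 1: 3 − 0 = 3
  item 8: 3 − 0 = 3
  item 9: 3 − 0 = 3
  item 11: 3 − 3 = 0
Scored: 3, 1, 1, 1, 0, 0, 0, 3, 3, 1, 0, 1, 0
Total = 14

14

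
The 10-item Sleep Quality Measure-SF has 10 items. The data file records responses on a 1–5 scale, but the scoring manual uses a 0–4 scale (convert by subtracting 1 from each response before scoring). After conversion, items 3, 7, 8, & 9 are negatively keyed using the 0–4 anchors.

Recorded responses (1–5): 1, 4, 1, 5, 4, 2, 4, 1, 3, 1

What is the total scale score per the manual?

Convert to 0–4: 0, 3, 0, 4, 3, 1, 3, 0, 2, 0
Reverse-coded (on a 0–4 scale, reversed = 4 − raw):
  item 3: 4 − 0 = 4
  item 7: 4 − 3 = 1
  item 8: 4 − 0 = 4
  item 9: 4 − 2 = 2
Scored: 0, 3, 4, 4, 3, 1, 1, 4, 2, 0
Total = 22

22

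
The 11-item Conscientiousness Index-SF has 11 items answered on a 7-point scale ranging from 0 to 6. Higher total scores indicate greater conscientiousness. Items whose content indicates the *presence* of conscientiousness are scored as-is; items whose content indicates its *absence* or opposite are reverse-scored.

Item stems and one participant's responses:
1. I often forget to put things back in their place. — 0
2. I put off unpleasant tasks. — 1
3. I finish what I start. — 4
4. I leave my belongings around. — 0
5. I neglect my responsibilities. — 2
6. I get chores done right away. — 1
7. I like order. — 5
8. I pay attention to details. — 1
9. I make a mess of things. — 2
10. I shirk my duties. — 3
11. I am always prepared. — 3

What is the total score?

42

Items 1, 2, 4, 5, 9, 10 describe the absence/opposite of conscientiousness → reverse-score.
reversed = (0+6) − raw = 6 − raw.
  item 1: 6 − 0 = 6
  item 2: 6 − 1 = 5
  item 3: 4
  item 4: 6 − 0 = 6
  item 5: 6 − 2 = 4
  item 6: 1
  item 7: 5
  item 8: 1
  item 9: 6 − 2 = 4
  item 10: 6 − 3 = 3
  item 11: 3
Total = 6 + 5 + 4 + 6 + 4 + 1 + 5 + 1 + 4 + 3 + 3 = 42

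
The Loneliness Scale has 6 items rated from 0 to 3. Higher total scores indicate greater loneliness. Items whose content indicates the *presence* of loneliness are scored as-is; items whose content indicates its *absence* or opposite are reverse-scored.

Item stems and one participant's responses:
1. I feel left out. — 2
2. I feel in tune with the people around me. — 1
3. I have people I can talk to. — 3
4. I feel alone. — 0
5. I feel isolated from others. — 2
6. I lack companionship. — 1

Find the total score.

Items 2, 3 describe the absence/opposite of loneliness → reverse-score.
reverse-coded value = 3 − response.
  item 1: 2
  item 2: 3 − 1 = 2
  item 3: 3 − 3 = 0
  item 4: 0
  item 5: 2
  item 6: 1
Total = 2 + 2 + 0 + 0 + 2 + 1 = 7

7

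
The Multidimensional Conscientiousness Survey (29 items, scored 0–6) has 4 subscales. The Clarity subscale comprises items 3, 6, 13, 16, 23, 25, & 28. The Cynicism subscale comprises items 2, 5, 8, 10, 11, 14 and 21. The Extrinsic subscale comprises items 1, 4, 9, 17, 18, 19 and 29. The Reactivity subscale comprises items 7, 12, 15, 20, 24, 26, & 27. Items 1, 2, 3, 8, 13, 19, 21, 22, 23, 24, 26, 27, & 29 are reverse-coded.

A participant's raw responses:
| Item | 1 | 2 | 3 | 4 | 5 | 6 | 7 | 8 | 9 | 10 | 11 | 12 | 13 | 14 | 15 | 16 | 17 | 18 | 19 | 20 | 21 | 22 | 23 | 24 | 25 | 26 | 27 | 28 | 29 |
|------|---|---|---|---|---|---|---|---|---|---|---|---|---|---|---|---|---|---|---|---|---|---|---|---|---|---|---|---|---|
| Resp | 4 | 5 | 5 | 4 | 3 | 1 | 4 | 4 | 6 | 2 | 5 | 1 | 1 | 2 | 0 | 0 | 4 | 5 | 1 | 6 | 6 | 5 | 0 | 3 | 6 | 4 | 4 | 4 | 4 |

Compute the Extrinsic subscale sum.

28

Extrinsic items: 1, 4, 9, 17, 18, 19, 29.
Of these, items 1, 19, & 29 are reverse-coded; reversed = (0+6) − raw = 6 − raw.
  item 1: 6 − 4 = 2
  item 4: 4
  item 9: 6
  item 17: 4
  item 18: 5
  item 19: 6 − 1 = 5
  item 29: 6 − 4 = 2
Sum = 2 + 4 + 6 + 4 + 5 + 5 + 2 = 28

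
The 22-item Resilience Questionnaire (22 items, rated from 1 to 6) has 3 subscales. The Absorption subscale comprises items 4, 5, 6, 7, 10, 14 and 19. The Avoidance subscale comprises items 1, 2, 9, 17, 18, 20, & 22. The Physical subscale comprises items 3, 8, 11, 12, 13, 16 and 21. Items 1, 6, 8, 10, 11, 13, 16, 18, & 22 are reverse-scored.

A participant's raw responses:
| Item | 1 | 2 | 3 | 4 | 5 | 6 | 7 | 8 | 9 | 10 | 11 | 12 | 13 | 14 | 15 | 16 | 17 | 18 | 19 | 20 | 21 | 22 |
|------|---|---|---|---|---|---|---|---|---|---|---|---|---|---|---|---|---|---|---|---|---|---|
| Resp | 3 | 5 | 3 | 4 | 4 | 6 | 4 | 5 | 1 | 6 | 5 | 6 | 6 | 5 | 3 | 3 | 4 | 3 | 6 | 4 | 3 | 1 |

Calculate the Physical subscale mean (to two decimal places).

Physical items: 3, 8, 11, 12, 13, 16, 21.
Of these, items 8, 11, 13 and 16 are reverse-scored; reversed = (1+6) − raw = 7 − raw.
  item 3: 3
  item 8: 7 − 5 = 2
  item 11: 7 − 5 = 2
  item 12: 6
  item 13: 7 − 6 = 1
  item 16: 7 − 3 = 4
  item 21: 3
Sum = 3 + 2 + 2 + 6 + 1 + 4 + 3 = 21
Mean = 21 / 7 = 3.00

3.00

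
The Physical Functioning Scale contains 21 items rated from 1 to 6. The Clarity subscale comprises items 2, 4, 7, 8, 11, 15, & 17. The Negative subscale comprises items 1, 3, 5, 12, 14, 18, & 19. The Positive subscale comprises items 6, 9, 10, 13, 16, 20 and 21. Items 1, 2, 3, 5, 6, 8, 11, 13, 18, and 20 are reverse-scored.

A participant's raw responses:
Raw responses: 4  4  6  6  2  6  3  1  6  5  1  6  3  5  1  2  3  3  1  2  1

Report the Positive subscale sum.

24

Positive items: 6, 9, 10, 13, 16, 20, 21.
Of these, items 6, 13, & 20 are reverse-scored; reversed = (1+6) − raw = 7 − raw.
  item 6: 7 − 6 = 1
  item 9: 6
  item 10: 5
  item 13: 7 − 3 = 4
  item 16: 2
  item 20: 7 − 2 = 5
  item 21: 1
Sum = 1 + 6 + 5 + 4 + 2 + 5 + 1 = 24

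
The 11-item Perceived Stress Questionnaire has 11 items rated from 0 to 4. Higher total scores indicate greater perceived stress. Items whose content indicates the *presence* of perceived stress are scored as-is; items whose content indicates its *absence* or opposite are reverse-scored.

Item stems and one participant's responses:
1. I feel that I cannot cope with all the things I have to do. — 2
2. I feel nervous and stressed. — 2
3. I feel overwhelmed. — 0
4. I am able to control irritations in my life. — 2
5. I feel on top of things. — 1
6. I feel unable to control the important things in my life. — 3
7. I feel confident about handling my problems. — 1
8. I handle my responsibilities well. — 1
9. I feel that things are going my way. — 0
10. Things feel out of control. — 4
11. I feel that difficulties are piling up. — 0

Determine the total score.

26

Items 4, 5, 7, 8, 9 describe the absence/opposite of perceived stress → reverse-score.
reverse-coded value = 4 − response.
  item 1: 2
  item 2: 2
  item 3: 0
  item 4: 4 − 2 = 2
  item 5: 4 − 1 = 3
  item 6: 3
  item 7: 4 − 1 = 3
  item 8: 4 − 1 = 3
  item 9: 4 − 0 = 4
  item 10: 4
  item 11: 0
Total = 2 + 2 + 0 + 2 + 3 + 3 + 3 + 3 + 4 + 4 + 0 = 26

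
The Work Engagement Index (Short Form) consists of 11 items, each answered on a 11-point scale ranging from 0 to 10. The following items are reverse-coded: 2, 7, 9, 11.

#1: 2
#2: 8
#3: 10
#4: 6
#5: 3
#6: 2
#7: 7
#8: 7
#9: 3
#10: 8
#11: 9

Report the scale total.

Raw sum = 65. Reverse-coded items: 2, 7, 9, 11; their raw sum = 27.
Each reversal replaces raw with 10 − raw, changing the total by 10 − 2·raw per item.
Total = 65 + 4·10 − 2·27 = 65 + 40 − 54 = 51

51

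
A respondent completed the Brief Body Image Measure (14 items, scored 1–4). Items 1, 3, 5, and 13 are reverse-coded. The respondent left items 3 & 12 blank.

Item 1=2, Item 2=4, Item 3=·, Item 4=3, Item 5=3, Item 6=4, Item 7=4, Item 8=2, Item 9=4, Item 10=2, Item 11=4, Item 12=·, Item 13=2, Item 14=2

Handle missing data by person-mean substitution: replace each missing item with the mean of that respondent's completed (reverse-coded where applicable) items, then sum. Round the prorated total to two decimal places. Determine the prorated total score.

43.17

Reverse-coded (reversed = (1+4) − raw = 5 − raw):
  item 1: 5 − 2 = 3
  item 5: 5 − 3 = 2
  item 13: 5 − 2 = 3
Completed scored items (12 of 14): 3, 4, 3, 2, 4, 4, 2, 4, 2, 4, 3, 2; sum = 37.
Person mean = 37 / 12 ≈ 3.0833
Prorated total = (37 / 12) × 14 = 43.17 (to 2 dp)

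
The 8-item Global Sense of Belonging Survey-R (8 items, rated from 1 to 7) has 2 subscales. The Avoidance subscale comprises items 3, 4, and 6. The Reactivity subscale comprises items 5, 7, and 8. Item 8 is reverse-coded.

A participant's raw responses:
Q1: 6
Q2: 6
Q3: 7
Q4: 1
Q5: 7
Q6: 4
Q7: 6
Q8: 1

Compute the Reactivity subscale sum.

20

Reactivity items: 5, 7, 8.
Of these, item 8 is reverse-coded; reverse-coded value = 8 − response.
  item 5: 7
  item 7: 6
  item 8: 8 − 1 = 7
Sum = 7 + 6 + 7 = 20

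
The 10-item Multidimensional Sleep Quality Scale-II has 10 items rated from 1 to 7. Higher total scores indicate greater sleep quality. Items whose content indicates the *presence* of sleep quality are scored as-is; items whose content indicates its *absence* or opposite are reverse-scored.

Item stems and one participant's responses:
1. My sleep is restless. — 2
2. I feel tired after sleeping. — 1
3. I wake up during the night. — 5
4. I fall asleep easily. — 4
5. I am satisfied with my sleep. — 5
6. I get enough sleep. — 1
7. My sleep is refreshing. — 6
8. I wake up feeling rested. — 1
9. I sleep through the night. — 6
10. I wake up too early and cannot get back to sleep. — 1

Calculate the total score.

Items 1, 2, 3, 10 describe the absence/opposite of sleep quality → reverse-score.
reverse-coded value = 8 − response.
  item 1: 8 − 2 = 6
  item 2: 8 − 1 = 7
  item 3: 8 − 5 = 3
  item 4: 4
  item 5: 5
  item 6: 1
  item 7: 6
  item 8: 1
  item 9: 6
  item 10: 8 − 1 = 7
Total = 6 + 7 + 3 + 4 + 5 + 1 + 6 + 1 + 6 + 7 = 46

46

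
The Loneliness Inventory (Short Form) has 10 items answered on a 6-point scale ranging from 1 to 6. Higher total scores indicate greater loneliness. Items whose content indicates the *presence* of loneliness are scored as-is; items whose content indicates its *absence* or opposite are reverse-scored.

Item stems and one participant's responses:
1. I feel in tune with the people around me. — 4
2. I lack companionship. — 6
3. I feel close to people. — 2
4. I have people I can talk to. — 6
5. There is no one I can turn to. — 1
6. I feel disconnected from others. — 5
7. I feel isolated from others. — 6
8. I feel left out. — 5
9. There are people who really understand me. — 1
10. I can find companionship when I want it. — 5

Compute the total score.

Items 1, 3, 4, 9, 10 describe the absence/opposite of loneliness → reverse-score.
on a 1–6 scale, reversed = 7 − raw.
  item 1: 7 − 4 = 3
  item 2: 6
  item 3: 7 − 2 = 5
  item 4: 7 − 6 = 1
  item 5: 1
  item 6: 5
  item 7: 6
  item 8: 5
  item 9: 7 − 1 = 6
  item 10: 7 − 5 = 2
Total = 3 + 6 + 5 + 1 + 1 + 5 + 6 + 5 + 6 + 2 = 40

40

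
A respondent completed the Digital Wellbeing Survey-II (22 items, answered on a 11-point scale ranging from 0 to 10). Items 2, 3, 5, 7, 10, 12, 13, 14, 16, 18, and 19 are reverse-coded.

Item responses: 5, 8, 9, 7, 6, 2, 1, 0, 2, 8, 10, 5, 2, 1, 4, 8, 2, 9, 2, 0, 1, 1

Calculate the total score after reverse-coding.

85

Reversing items 2, 3, 5, 7, 10, 12, 13, 14, 16, 18, and 19 with 10 − raw:
Total = 5 + (10−8) + (10−9) + 7 + (10−6) + 2 + (10−1) + 0 + 2 + (10−8) + 10 + (10−5) + (10−2) + (10−1) + 4 + (10−8) + 2 + (10−9) + (10−2) + 0 + 1 + 1
      = 5 + 2 + 1 + 7 + 4 + 2 + 9 + 0 + 2 + 2 + 10 + 5 + 8 + 9 + 4 + 2 + 2 + 1 + 8 + 0 + 1 + 1 = 85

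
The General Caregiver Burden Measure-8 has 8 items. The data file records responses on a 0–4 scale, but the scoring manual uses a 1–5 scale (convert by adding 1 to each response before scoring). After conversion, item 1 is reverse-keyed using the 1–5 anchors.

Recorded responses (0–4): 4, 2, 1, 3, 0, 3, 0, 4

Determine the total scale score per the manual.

Convert to 1–5: 5, 3, 2, 4, 1, 4, 1, 5
Reverse-coded (reversed = (1+5) − raw = 6 − raw):
  item 1: 6 − 5 = 1
Scored: 1, 3, 2, 4, 1, 4, 1, 5
Total = 21

21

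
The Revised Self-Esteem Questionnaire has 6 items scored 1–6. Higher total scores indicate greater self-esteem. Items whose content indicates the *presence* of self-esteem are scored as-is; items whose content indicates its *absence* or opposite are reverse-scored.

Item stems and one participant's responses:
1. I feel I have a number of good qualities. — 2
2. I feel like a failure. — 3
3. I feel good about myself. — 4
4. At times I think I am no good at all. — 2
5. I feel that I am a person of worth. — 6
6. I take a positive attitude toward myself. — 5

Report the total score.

26

Items 2, 4 describe the absence/opposite of self-esteem → reverse-score.
on a 1–6 scale, reversed = 7 − raw.
  item 1: 2
  item 2: 7 − 3 = 4
  item 3: 4
  item 4: 7 − 2 = 5
  item 5: 6
  item 6: 5
Total = 2 + 4 + 4 + 5 + 6 + 5 = 26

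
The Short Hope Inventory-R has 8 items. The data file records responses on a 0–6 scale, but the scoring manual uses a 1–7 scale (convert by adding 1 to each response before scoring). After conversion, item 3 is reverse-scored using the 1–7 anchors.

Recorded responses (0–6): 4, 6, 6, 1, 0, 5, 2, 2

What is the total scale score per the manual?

28

Convert to 1–7: 5, 7, 7, 2, 1, 6, 3, 3
Reverse-coded (reversed = (1+7) − raw = 8 − raw):
  item 3: 8 − 7 = 1
Scored: 5, 7, 1, 2, 1, 6, 3, 3
Total = 28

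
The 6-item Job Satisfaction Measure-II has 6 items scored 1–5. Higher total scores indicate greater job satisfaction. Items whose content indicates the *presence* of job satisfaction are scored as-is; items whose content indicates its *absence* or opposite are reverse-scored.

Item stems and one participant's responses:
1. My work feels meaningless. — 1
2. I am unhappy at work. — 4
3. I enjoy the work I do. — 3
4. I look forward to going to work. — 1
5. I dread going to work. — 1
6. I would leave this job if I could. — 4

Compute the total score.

Items 1, 2, 5, 6 describe the absence/opposite of job satisfaction → reverse-score.
reversed = (1+5) − raw = 6 − raw.
  item 1: 6 − 1 = 5
  item 2: 6 − 4 = 2
  item 3: 3
  item 4: 1
  item 5: 6 − 1 = 5
  item 6: 6 − 4 = 2
Total = 5 + 2 + 3 + 1 + 5 + 2 = 18

18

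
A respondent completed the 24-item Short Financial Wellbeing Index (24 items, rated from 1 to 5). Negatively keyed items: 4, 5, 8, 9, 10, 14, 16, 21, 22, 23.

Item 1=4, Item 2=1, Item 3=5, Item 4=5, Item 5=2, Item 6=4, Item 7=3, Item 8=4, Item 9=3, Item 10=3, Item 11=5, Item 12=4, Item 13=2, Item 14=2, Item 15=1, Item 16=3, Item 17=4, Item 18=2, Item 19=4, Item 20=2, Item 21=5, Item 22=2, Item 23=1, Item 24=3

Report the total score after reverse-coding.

Raw sum = 74. Negatively keyed items: 4, 5, 8, 9, 10, 14, 16, 21, 22, 23; their raw sum = 30.
Each reversal replaces raw with 6 − raw, changing the total by 6 − 2·raw per item.
Total = 74 + 10·6 − 2·30 = 74 + 60 − 60 = 74

74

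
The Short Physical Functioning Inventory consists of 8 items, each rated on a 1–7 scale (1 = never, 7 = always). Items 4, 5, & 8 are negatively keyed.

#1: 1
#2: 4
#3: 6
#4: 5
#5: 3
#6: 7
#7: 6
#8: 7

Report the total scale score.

33

Negatively keyed items use 8 − raw:
  item 4: 8 − 5 = 3
  item 5: 8 − 3 = 5
  item 8: 8 − 7 = 1
Scored items: 1, 4, 6, 3, 5, 7, 6, 1
Total = 1 + 4 + 6 + 3 + 5 + 7 + 6 + 1 = 33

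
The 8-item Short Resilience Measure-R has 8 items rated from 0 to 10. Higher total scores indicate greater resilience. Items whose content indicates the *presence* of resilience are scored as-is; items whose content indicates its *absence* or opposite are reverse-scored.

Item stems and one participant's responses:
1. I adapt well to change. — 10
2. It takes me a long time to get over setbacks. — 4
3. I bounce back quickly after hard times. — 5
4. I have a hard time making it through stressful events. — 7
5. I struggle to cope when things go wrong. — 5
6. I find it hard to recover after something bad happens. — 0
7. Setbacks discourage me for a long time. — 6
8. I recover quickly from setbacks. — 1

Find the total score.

Items 2, 4, 5, 6, 7 describe the absence/opposite of resilience → reverse-score.
reversed = (0+10) − raw = 10 − raw.
  item 1: 10
  item 2: 10 − 4 = 6
  item 3: 5
  item 4: 10 − 7 = 3
  item 5: 10 − 5 = 5
  item 6: 10 − 0 = 10
  item 7: 10 − 6 = 4
  item 8: 1
Total = 10 + 6 + 5 + 3 + 5 + 10 + 4 + 1 = 44

44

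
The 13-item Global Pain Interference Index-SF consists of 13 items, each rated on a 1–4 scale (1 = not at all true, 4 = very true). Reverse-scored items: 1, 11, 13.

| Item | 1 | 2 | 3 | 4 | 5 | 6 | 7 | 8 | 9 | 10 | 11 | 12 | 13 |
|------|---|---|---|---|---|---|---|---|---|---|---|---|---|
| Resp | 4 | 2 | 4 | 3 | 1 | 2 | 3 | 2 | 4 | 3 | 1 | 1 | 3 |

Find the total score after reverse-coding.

32

Reversing items 1, 11 and 13 with 5 − raw:
Total = (5−4) + 2 + 4 + 3 + 1 + 2 + 3 + 2 + 4 + 3 + (5−1) + 1 + (5−3)
      = 1 + 2 + 4 + 3 + 1 + 2 + 3 + 2 + 4 + 3 + 4 + 1 + 2 = 32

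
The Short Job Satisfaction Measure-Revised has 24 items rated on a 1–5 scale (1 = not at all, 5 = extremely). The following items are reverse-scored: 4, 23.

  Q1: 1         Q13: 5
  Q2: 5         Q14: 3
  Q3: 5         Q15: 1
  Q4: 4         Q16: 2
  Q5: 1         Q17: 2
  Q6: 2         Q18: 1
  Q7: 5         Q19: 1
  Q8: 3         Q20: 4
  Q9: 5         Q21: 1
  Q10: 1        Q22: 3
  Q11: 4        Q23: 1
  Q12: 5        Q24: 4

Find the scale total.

Apply reverse scoring (reversed = (1+5) − raw = 6 − raw):
  item 4: 6 − 4 = 2
  item 23: 6 − 1 = 5
Scored responses: 1, 5, 5, 2, 1, 2, 5, 3, 5, 1, 4, 5, 5, 3, 1, 2, 2, 1, 1, 4, 1, 3, 5, 4
Total = 1 + 5 + 5 + 2 + 1 + 2 + 5 + 3 + 5 + 1 + 4 + 5 + 5 + 3 + 1 + 2 + 2 + 1 + 1 + 4 + 1 + 3 + 5 + 4 = 71

71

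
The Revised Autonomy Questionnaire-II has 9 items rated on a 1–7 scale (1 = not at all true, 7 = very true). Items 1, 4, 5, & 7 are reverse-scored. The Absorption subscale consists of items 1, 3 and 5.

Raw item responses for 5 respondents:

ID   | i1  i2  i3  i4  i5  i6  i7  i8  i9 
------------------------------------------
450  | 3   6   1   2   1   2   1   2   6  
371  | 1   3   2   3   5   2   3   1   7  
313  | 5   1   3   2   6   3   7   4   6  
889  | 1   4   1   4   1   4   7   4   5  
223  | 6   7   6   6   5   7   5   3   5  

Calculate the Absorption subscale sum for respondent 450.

13

Respondent 450 raw: 3, 6, 1, 2, 1, 2, 1, 2, 6.
Absorption items: 1, 3, 5.
Reverse-coded (reverse-coded value = 8 − response):
  item 1: 8 − 3 = 5
  item 3: 1
  item 5: 8 − 1 = 7
Sum = 5 + 1 + 7 = 13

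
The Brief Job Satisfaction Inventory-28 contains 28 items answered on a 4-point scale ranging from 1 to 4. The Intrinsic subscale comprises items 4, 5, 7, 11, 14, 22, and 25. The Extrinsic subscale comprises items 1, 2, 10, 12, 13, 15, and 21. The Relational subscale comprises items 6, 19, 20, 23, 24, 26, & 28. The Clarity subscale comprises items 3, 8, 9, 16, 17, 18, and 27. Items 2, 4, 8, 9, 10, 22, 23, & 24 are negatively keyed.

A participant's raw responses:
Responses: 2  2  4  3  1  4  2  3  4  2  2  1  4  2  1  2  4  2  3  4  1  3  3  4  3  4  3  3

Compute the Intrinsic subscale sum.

Intrinsic items: 4, 5, 7, 11, 14, 22, 25.
Of these, items 4 & 22 are negatively keyed; on a 1–4 scale, reversed = 5 − raw.
  item 4: 5 − 3 = 2
  item 5: 1
  item 7: 2
  item 11: 2
  item 14: 2
  item 22: 5 − 3 = 2
  item 25: 3
Sum = 2 + 1 + 2 + 2 + 2 + 2 + 3 = 14

14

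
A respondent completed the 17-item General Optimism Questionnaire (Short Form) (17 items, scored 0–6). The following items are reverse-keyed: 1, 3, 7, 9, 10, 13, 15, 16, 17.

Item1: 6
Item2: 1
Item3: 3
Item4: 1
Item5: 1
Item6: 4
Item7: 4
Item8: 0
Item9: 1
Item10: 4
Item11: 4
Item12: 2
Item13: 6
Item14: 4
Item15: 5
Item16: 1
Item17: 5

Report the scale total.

Raw sum = 52. Reverse-keyed items: 1, 3, 7, 9, 10, 13, 15, 16, 17; their raw sum = 35.
Each reversal replaces raw with 6 − raw, changing the total by 6 − 2·raw per item.
Total = 52 + 9·6 − 2·35 = 52 + 54 − 70 = 36

36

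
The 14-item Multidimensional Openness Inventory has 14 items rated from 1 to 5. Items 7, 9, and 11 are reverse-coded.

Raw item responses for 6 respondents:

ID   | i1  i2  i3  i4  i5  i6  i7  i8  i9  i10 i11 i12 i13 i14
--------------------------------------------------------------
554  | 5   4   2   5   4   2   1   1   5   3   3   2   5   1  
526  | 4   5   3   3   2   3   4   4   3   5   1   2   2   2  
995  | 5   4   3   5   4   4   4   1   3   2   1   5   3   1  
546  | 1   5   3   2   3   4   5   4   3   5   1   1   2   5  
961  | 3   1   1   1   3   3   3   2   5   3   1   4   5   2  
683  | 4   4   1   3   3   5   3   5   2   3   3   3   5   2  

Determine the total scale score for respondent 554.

Respondent 554 raw: 5, 4, 2, 5, 4, 2, 1, 1, 5, 3, 3, 2, 5, 1.
Reverse-coded (on a 1–5 scale, reversed = 6 − raw):
  item 1: 5
  item 2: 4
  item 3: 2
  item 4: 5
  item 5: 4
  item 6: 2
  item 7: 6 − 1 = 5
  item 8: 1
  item 9: 6 − 5 = 1
  item 10: 3
  item 11: 6 − 3 = 3
  item 12: 2
  item 13: 5
  item 14: 1
Sum = 5 + 4 + 2 + 5 + 4 + 2 + 5 + 1 + 1 + 3 + 3 + 2 + 5 + 1 = 43

43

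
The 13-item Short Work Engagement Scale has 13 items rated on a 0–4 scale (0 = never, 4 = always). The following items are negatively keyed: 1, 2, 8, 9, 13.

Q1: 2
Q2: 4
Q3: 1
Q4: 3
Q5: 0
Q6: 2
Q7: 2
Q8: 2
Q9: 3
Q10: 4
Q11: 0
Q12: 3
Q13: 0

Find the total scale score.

Reversing items 1, 2, 8, 9 and 13 with 4 − raw:
Total = (4−2) + (4−4) + 1 + 3 + 0 + 2 + 2 + (4−2) + (4−3) + 4 + 0 + 3 + (4−0)
      = 2 + 0 + 1 + 3 + 0 + 2 + 2 + 2 + 1 + 4 + 0 + 3 + 4 = 24

24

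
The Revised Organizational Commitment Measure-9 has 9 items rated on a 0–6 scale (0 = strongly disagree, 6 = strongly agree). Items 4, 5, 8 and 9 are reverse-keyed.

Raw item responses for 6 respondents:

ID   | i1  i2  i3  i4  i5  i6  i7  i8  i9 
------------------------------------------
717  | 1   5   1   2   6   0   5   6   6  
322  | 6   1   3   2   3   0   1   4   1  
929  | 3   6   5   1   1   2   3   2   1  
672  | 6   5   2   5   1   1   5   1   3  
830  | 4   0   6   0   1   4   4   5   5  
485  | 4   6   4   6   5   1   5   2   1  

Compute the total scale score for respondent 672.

Respondent 672 raw: 6, 5, 2, 5, 1, 1, 5, 1, 3.
Reverse-coded (reverse-coded value = 6 − response):
  item 1: 6
  item 2: 5
  item 3: 2
  item 4: 6 − 5 = 1
  item 5: 6 − 1 = 5
  item 6: 1
  item 7: 5
  item 8: 6 − 1 = 5
  item 9: 6 − 3 = 3
Sum = 6 + 5 + 2 + 1 + 5 + 1 + 5 + 5 + 3 = 33

33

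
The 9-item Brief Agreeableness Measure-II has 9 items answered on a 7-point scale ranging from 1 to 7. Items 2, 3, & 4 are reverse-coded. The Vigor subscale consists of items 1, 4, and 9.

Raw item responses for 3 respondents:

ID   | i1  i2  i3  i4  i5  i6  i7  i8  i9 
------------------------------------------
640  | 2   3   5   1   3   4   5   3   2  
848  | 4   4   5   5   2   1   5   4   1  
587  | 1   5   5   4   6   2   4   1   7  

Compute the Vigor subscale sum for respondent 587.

Respondent 587 raw: 1, 5, 5, 4, 6, 2, 4, 1, 7.
Vigor items: 1, 4, 9.
Reverse-coded (reversed = (1+7) − raw = 8 − raw):
  item 1: 1
  item 4: 8 − 4 = 4
  item 9: 7
Sum = 1 + 4 + 7 = 12

12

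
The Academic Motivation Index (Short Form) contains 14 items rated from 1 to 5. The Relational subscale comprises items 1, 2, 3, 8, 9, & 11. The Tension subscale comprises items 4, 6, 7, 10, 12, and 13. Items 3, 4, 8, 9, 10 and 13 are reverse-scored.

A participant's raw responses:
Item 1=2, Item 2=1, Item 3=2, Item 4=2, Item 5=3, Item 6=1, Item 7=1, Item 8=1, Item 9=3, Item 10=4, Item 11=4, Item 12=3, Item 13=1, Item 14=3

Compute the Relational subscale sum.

Relational items: 1, 2, 3, 8, 9, 11.
Of these, items 3, 8 and 9 are reverse-scored; reverse-coded value = 6 − response.
  item 1: 2
  item 2: 1
  item 3: 6 − 2 = 4
  item 8: 6 − 1 = 5
  item 9: 6 − 3 = 3
  item 11: 4
Sum = 2 + 1 + 4 + 5 + 3 + 4 = 19

19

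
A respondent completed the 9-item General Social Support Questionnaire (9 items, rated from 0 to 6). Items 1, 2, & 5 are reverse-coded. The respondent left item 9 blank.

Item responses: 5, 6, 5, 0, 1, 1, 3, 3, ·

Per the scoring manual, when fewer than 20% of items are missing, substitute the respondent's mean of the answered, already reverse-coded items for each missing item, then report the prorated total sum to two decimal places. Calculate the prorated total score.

20.25

Reverse-coded (reverse-coded value = 6 − response):
  item 1: 6 − 5 = 1
  item 2: 6 − 6 = 0
  item 5: 6 − 1 = 5
Completed scored items (8 of 9): 1, 0, 5, 0, 5, 1, 3, 3; sum = 18.
Person mean = 18 / 8 ≈ 2.2500
Prorated total = (18 / 8) × 9 = 20.25 (to 2 dp)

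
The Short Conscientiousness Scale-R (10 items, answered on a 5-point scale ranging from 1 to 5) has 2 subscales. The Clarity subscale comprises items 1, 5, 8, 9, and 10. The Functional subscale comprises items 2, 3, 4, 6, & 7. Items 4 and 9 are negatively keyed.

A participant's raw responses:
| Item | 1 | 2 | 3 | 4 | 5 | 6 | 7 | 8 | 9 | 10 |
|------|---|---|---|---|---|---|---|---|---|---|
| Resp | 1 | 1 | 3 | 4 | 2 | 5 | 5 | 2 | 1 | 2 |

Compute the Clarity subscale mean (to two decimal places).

Clarity items: 1, 5, 8, 9, 10.
Of these, item 9 is negatively keyed; on a 1–5 scale, reversed = 6 − raw.
  item 1: 1
  item 5: 2
  item 8: 2
  item 9: 6 − 1 = 5
  item 10: 2
Sum = 1 + 2 + 2 + 5 + 2 = 12
Mean = 12 / 5 = 2.40

2.40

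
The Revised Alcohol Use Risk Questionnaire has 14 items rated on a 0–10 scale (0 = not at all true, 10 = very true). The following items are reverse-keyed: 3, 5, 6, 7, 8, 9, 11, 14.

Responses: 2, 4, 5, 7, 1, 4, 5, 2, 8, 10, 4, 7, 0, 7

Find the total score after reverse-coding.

Reversing items 3, 5, 6, 7, 8, 9, 11, and 14 with 10 − raw:
Total = 2 + 4 + (10−5) + 7 + (10−1) + (10−4) + (10−5) + (10−2) + (10−8) + 10 + (10−4) + 7 + 0 + (10−7)
      = 2 + 4 + 5 + 7 + 9 + 6 + 5 + 8 + 2 + 10 + 6 + 7 + 0 + 3 = 74

74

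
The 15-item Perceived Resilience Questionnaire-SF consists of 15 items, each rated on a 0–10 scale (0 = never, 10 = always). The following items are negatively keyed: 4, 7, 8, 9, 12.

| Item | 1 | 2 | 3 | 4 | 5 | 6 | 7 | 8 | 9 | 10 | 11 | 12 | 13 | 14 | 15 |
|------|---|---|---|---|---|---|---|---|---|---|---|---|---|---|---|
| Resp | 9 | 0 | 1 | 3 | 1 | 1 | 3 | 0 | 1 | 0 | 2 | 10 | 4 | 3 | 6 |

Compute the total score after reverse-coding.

60

Reverse-coded items (on a 0–10 scale, reversed = 10 − raw):
  item 4: 10 − 3 = 7
  item 7: 10 − 3 = 7
  item 8: 10 − 0 = 10
  item 9: 10 − 1 = 9
  item 12: 10 − 10 = 0
After reverse-coding: 9, 0, 1, 7, 1, 1, 7, 10, 9, 0, 2, 0, 4, 3, 6
Total = 9 + 0 + 1 + 7 + 1 + 1 + 7 + 10 + 9 + 0 + 2 + 0 + 4 + 3 + 6 = 60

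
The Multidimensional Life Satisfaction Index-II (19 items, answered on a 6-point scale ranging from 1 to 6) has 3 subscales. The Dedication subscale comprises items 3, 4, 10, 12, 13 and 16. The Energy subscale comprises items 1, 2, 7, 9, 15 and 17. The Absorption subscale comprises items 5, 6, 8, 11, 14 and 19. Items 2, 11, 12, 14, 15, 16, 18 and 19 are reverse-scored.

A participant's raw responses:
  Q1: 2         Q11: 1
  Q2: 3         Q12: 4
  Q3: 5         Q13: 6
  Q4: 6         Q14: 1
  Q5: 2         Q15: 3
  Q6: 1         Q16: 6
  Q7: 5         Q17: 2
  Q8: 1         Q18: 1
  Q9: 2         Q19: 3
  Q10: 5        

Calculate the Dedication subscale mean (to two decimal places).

4.33

Dedication items: 3, 4, 10, 12, 13, 16.
Of these, items 12 & 16 are reverse-scored; reversed = (1+6) − raw = 7 − raw.
  item 3: 5
  item 4: 6
  item 10: 5
  item 12: 7 − 4 = 3
  item 13: 6
  item 16: 7 − 6 = 1
Sum = 5 + 6 + 5 + 3 + 6 + 1 = 26
Mean = 26 / 6 = 4.33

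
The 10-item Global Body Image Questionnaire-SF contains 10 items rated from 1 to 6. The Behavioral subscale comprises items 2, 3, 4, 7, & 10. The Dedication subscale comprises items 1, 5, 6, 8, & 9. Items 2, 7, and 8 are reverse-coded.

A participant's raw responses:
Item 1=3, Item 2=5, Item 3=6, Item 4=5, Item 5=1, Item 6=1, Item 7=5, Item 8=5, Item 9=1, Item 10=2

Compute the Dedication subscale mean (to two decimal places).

Dedication items: 1, 5, 6, 8, 9.
Of these, item 8 is reverse-coded; reverse-coded value = 7 − response.
  item 1: 3
  item 5: 1
  item 6: 1
  item 8: 7 − 5 = 2
  item 9: 1
Sum = 3 + 1 + 1 + 2 + 1 = 8
Mean = 8 / 5 = 1.60

1.60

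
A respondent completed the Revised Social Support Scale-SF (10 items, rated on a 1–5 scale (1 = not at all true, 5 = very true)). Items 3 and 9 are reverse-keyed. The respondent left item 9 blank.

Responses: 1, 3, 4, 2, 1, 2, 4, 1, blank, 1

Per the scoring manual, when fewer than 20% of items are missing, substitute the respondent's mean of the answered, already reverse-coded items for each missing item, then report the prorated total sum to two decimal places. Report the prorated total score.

Reverse-coded (reverse-coded value = 6 − response):
  item 3: 6 − 4 = 2
Completed scored items (9 of 10): 1, 3, 2, 2, 1, 2, 4, 1, 1; sum = 17.
Person mean = 17 / 9 ≈ 1.8889
Prorated total = (17 / 9) × 10 = 18.89 (to 2 dp)

18.89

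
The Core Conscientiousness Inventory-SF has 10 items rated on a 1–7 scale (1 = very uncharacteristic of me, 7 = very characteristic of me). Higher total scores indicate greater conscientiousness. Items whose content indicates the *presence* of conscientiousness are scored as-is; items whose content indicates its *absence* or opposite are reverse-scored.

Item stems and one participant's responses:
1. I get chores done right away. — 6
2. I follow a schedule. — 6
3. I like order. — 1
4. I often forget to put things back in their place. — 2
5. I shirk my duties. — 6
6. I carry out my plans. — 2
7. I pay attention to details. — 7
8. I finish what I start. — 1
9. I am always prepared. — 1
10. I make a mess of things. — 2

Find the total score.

Items 4, 5, 10 describe the absence/opposite of conscientiousness → reverse-score.
on a 1–7 scale, reversed = 8 − raw.
  item 1: 6
  item 2: 6
  item 3: 1
  item 4: 8 − 2 = 6
  item 5: 8 − 6 = 2
  item 6: 2
  item 7: 7
  item 8: 1
  item 9: 1
  item 10: 8 − 2 = 6
Total = 6 + 6 + 1 + 6 + 2 + 2 + 7 + 1 + 1 + 6 = 38

38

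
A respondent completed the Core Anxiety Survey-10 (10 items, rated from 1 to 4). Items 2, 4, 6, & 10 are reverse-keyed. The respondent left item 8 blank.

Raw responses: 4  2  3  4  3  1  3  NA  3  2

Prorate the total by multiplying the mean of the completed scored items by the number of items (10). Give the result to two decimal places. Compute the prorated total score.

Reverse-coded (reversed = (1+4) − raw = 5 − raw):
  item 2: 5 − 2 = 3
  item 4: 5 − 4 = 1
  item 6: 5 − 1 = 4
  item 10: 5 − 2 = 3
Completed scored items (9 of 10): 4, 3, 3, 1, 3, 4, 3, 3, 3; sum = 27.
Person mean = 27 / 9 ≈ 3.0000
Prorated total = (27 / 9) × 10 = 30.00 (to 2 dp)

30.00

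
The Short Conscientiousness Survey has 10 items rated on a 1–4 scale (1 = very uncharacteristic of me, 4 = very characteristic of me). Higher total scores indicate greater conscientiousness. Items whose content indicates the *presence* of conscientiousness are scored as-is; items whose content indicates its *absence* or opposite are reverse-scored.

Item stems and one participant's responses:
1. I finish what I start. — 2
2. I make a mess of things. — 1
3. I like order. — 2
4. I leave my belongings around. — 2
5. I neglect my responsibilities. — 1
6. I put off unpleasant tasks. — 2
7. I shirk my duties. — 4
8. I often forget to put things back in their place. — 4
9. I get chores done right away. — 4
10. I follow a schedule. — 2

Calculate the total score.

Items 2, 4, 5, 6, 7, 8 describe the absence/opposite of conscientiousness → reverse-score.
reverse-coded value = 5 − response.
  item 1: 2
  item 2: 5 − 1 = 4
  item 3: 2
  item 4: 5 − 2 = 3
  item 5: 5 − 1 = 4
  item 6: 5 − 2 = 3
  item 7: 5 − 4 = 1
  item 8: 5 − 4 = 1
  item 9: 4
  item 10: 2
Total = 2 + 4 + 2 + 3 + 4 + 3 + 1 + 1 + 4 + 2 = 26

26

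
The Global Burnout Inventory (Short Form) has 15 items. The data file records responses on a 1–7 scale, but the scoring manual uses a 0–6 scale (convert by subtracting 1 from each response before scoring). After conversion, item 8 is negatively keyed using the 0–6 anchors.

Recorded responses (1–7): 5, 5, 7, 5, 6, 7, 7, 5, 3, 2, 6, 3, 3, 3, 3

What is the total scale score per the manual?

53

Convert to 0–6: 4, 4, 6, 4, 5, 6, 6, 4, 2, 1, 5, 2, 2, 2, 2
Reverse-coded (reverse-coded value = 6 − response):
  item 8: 6 − 4 = 2
Scored: 4, 4, 6, 4, 5, 6, 6, 2, 2, 1, 5, 2, 2, 2, 2
Total = 53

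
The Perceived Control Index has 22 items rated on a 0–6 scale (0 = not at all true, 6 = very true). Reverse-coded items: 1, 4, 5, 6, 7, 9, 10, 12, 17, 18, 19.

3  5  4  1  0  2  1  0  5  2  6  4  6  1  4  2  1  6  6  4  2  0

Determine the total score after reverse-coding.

Reversing items 1, 4, 5, 6, 7, 9, 10, 12, 17, 18 and 19 with 6 − raw:
Total = (6−3) + 5 + 4 + (6−1) + (6−0) + (6−2) + (6−1) + 0 + (6−5) + (6−2) + 6 + (6−4) + 6 + 1 + 4 + 2 + (6−1) + (6−6) + (6−6) + 4 + 2 + 0
      = 3 + 5 + 4 + 5 + 6 + 4 + 5 + 0 + 1 + 4 + 6 + 2 + 6 + 1 + 4 + 2 + 5 + 0 + 0 + 4 + 2 + 0 = 69

69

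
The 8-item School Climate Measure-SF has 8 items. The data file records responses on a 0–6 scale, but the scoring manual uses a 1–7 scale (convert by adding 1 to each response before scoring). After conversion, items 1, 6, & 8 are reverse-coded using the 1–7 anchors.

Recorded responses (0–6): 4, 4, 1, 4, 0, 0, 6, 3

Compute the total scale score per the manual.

Convert to 1–7: 5, 5, 2, 5, 1, 1, 7, 4
Reverse-coded (reversed = (1+7) − raw = 8 − raw):
  item 1: 8 − 5 = 3
  item 6: 8 − 1 = 7
  item 8: 8 − 4 = 4
Scored: 3, 5, 2, 5, 1, 7, 7, 4
Total = 34

34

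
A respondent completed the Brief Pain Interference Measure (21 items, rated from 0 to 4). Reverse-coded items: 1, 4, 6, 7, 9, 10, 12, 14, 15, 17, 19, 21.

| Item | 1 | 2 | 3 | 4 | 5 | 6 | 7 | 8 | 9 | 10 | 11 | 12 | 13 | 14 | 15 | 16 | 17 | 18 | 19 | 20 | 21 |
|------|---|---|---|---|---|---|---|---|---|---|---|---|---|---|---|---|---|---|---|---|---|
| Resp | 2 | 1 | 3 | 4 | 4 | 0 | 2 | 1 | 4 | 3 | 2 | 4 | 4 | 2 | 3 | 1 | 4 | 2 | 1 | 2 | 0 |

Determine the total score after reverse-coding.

Reversing items 1, 4, 6, 7, 9, 10, 12, 14, 15, 17, 19, and 21 with 4 − raw:
Total = (4−2) + 1 + 3 + (4−4) + 4 + (4−0) + (4−2) + 1 + (4−4) + (4−3) + 2 + (4−4) + 4 + (4−2) + (4−3) + 1 + (4−4) + 2 + (4−1) + 2 + (4−0)
      = 2 + 1 + 3 + 0 + 4 + 4 + 2 + 1 + 0 + 1 + 2 + 0 + 4 + 2 + 1 + 1 + 0 + 2 + 3 + 2 + 4 = 39

39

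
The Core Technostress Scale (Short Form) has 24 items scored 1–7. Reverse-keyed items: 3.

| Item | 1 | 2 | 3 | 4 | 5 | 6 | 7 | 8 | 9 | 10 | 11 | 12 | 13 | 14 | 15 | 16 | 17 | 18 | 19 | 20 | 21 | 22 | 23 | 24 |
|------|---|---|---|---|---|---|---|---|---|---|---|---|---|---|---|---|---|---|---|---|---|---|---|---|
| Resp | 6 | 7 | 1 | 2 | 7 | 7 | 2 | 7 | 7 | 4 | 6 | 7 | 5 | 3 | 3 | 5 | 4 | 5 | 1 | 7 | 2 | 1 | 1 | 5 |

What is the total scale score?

Apply reverse scoring (reversed = (1+7) − raw = 8 − raw):
  item 3: 8 − 1 = 7
After reverse-coding: 6, 7, 7, 2, 7, 7, 2, 7, 7, 4, 6, 7, 5, 3, 3, 5, 4, 5, 1, 7, 2, 1, 1, 5
Total = 6 + 7 + 7 + 2 + 7 + 7 + 2 + 7 + 7 + 4 + 6 + 7 + 5 + 3 + 3 + 5 + 4 + 5 + 1 + 7 + 2 + 1 + 1 + 5 = 111

111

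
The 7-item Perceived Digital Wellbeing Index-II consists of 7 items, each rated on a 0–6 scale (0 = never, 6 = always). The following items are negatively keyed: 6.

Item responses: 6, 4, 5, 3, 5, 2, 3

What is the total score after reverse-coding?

30

Negatively keyed items use 6 − raw:
  item 6: 6 − 2 = 4
After reverse-coding: 6, 4, 5, 3, 5, 4, 3
Total = 6 + 4 + 5 + 3 + 5 + 4 + 3 = 30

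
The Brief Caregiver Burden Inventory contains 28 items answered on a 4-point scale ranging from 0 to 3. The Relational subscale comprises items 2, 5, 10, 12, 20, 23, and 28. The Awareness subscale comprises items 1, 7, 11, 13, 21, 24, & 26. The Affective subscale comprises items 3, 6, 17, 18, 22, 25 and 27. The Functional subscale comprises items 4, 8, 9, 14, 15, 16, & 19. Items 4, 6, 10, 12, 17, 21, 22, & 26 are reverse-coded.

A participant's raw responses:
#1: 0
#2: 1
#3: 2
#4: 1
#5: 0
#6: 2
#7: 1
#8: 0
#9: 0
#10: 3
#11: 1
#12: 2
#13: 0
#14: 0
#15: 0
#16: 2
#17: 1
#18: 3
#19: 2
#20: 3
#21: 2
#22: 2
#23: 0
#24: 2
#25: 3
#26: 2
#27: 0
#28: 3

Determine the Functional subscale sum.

Functional items: 4, 8, 9, 14, 15, 16, 19.
Of these, item 4 is reverse-coded; on a 0–3 scale, reversed = 3 − raw.
  item 4: 3 − 1 = 2
  item 8: 0
  item 9: 0
  item 14: 0
  item 15: 0
  item 16: 2
  item 19: 2
Sum = 2 + 0 + 0 + 0 + 0 + 2 + 2 = 6

6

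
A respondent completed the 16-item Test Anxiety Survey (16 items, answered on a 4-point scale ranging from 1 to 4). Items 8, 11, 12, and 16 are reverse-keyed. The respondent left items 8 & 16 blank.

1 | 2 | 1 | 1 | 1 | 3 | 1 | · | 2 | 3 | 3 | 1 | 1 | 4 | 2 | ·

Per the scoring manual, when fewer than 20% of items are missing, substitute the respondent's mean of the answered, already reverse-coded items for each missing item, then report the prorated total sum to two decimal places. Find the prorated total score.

Reverse-coded (reverse-coded value = 5 − response):
  item 11: 5 − 3 = 2
  item 12: 5 − 1 = 4
Completed scored items (14 of 16): 1, 2, 1, 1, 1, 3, 1, 2, 3, 2, 4, 1, 4, 2; sum = 28.
Person mean = 28 / 14 ≈ 2.0000
Prorated total = (28 / 14) × 16 = 32.00 (to 2 dp)

32.00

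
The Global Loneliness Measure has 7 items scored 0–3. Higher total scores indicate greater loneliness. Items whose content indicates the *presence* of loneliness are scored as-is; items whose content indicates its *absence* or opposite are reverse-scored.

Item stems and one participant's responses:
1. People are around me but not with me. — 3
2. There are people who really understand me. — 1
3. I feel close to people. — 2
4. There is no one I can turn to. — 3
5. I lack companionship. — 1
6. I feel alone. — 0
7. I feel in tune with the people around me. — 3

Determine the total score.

10

Items 2, 3, 7 describe the absence/opposite of loneliness → reverse-score.
reversed = (0+3) − raw = 3 − raw.
  item 1: 3
  item 2: 3 − 1 = 2
  item 3: 3 − 2 = 1
  item 4: 3
  item 5: 1
  item 6: 0
  item 7: 3 − 3 = 0
Total = 3 + 2 + 1 + 3 + 1 + 0 + 0 = 10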